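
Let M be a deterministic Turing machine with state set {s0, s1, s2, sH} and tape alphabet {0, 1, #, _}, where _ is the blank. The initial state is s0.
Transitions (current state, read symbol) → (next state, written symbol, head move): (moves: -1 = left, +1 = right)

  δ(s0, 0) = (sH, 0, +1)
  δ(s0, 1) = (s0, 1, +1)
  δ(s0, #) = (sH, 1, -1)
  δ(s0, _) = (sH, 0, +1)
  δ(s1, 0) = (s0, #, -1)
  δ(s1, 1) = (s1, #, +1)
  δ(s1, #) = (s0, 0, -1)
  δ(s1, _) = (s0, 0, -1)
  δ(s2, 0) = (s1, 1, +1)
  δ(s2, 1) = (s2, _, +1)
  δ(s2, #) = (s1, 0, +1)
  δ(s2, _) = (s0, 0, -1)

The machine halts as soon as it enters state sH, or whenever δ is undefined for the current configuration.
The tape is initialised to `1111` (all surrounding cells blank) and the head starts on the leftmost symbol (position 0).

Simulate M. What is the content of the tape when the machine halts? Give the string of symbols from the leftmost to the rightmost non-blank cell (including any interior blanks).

s0 | [1]111__   read 1 → write 1, move +1, go to s0
s0 | 1[1]11__   read 1 → write 1, move +1, go to s0
s0 | 11[1]1__   read 1 → write 1, move +1, go to s0
s0 | 111[1]__   read 1 → write 1, move +1, go to s0
s0 | 1111[_]_   read _ → write 0, move +1, go to sH
sH | 11110[_]
The non-blank tape span at halt is 11110.

11110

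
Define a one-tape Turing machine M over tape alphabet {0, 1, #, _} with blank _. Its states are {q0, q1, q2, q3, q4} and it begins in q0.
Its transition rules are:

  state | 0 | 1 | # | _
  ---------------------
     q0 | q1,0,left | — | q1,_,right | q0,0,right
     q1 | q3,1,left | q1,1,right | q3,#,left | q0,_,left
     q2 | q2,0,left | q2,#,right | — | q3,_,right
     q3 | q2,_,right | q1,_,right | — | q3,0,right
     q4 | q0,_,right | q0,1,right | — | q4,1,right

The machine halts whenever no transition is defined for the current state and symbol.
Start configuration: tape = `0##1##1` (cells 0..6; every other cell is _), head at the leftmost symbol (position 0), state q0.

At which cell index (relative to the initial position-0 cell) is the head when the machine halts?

state=q0 head=0 tape=__[0]##1##1   (q0,0)→(q1,0,left)
state=q1 head=-1 tape=_[_]0##1##1   (q1,_)→(q0,_,left)
state=q0 head=-2 tape=[_]_0##1##1   (q0,_)→(q0,0,right)
state=q0 head=-1 tape=0[_]0##1##1   (q0,_)→(q0,0,right)
state=q0 head=0 tape=00[0]##1##1   (q0,0)→(q1,0,left)
state=q1 head=-1 tape=0[0]0##1##1   (q1,0)→(q3,1,left)
state=q3 head=-2 tape=[0]10##1##1   (q3,0)→(q2,_,right)
state=q2 head=-1 tape=_[1]0##1##1   (q2,1)→(q2,#,right)
state=q2 head=0 tape=_#[0]##1##1   (q2,0)→(q2,0,left)
state=q2 head=-1 tape=_[#]0##1##1
At halt the head is at cell -1.

-1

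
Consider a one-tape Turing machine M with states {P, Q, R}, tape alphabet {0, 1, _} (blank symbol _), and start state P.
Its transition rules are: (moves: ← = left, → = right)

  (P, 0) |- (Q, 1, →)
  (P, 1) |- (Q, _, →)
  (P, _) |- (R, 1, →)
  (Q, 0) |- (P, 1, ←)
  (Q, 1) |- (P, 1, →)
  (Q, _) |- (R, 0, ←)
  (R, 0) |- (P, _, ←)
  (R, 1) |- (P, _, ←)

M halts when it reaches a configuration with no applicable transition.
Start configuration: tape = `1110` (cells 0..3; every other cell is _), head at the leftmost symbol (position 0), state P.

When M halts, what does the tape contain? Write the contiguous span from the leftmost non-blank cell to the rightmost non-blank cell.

state=P head=0 tape=[1]110   (P,1)→(Q,_,→)
state=Q head=1 tape=_[1]10   (Q,1)→(P,1,→)
state=P head=2 tape=_1[1]0   (P,1)→(Q,_,→)
state=Q head=3 tape=_1_[0]   (Q,0)→(P,1,←)
state=P head=2 tape=_1[_]1   (P,_)→(R,1,→)
state=R head=3 tape=_11[1]   (R,1)→(P,_,←)
state=P head=2 tape=_1[1]_   (P,1)→(Q,_,→)
state=Q head=3 tape=_1_[_]   (Q,_)→(R,0,←)
state=R head=2 tape=_1[_]0
The non-blank tape span at halt is 1_0.

1_0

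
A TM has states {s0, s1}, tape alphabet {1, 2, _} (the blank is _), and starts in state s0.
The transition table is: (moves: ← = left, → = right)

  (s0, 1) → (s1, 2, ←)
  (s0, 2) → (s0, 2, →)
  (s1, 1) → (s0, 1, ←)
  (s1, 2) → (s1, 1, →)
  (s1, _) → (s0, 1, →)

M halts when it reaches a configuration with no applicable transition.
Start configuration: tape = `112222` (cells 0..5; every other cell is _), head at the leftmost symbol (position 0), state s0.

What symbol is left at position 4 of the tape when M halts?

state=s0 head=0 tape=_[1]12222__   (s0,1)→(s1,2,←)
state=s1 head=-1 tape=[_]212222__   (s1,_)→(s0,1,→)
state=s0 head=0 tape=1[2]12222__   (s0,2)→(s0,2,→)
state=s0 head=1 tape=12[1]2222__   (s0,1)→(s1,2,←)
state=s1 head=0 tape=1[2]22222__   (s1,2)→(s1,1,→)
state=s1 head=1 tape=11[2]2222__   (s1,2)→(s1,1,→)
state=s1 head=2 tape=111[2]222__   (s1,2)→(s1,1,→)
state=s1 head=3 tape=1111[2]22__   (s1,2)→(s1,1,→)
state=s1 head=4 tape=11111[2]2__   (s1,2)→(s1,1,→)
state=s1 head=5 tape=111111[2]__   (s1,2)→(s1,1,→)
state=s1 head=6 tape=1111111[_]_   (s1,_)→(s0,1,→)
state=s0 head=7 tape=11111111[_]
Cell 4 holds 1 when M halts.

1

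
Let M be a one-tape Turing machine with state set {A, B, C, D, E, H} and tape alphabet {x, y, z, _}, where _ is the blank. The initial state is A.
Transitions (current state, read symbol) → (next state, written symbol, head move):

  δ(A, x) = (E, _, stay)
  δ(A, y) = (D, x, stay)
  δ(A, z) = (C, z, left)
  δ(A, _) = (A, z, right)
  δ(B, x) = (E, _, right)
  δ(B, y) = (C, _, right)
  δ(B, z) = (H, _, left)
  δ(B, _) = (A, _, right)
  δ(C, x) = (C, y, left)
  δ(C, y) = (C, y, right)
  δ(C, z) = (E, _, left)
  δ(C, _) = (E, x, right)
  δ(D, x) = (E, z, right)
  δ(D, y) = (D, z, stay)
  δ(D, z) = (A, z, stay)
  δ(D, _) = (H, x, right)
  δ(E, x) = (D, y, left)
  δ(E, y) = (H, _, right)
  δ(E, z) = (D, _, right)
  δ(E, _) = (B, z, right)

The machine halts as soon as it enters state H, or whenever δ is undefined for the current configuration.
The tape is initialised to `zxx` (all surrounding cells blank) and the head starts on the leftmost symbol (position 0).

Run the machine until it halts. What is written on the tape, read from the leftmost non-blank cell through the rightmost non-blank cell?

xxx_x

A | _[z]xx__   read z → write z, move left, go to C
C | [_]zxx__   read _ → write x, move right, go to E
E | x[z]xx__   read z → write _, move right, go to D
D | x_[x]x__   read x → write z, move right, go to E
E | x_z[x]__   read x → write y, move left, go to D
D | x_[z]y__   read z → write z, move stay, go to A
A | x_[z]y__   read z → write z, move left, go to C
C | x[_]zy__   read _ → write x, move right, go to E
E | xx[z]y__   read z → write _, move right, go to D
D | xx_[y]__   read y → write z, move stay, go to D
D | xx_[z]__   read z → write z, move stay, go to A
A | xx_[z]__   read z → write z, move left, go to C
C | xx[_]z__   read _ → write x, move right, go to E
E | xxx[z]__   read z → write _, move right, go to D
D | xxx_[_]_   read _ → write x, move right, go to H
H | xxx_x[_]
The non-blank tape span at halt is xxx_x.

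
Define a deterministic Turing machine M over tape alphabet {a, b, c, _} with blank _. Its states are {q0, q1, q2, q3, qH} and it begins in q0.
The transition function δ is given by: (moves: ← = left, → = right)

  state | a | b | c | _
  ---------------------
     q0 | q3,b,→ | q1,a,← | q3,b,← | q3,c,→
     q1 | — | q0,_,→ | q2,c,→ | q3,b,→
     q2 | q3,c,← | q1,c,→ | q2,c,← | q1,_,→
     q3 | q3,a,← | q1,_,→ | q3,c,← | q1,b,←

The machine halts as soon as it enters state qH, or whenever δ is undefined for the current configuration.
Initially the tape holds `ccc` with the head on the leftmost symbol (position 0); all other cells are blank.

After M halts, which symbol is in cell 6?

q0 | __[c]cc____   read c → write b, move ←, go to q3
q3 | _[_]bcc____   read _ → write b, move ←, go to q1
q1 | [_]bbcc____   read _ → write b, move →, go to q3
q3 | b[b]bcc____   read b → write _, move →, go to q1
q1 | b_[b]cc____   read b → write _, move →, go to q0
q0 | b__[c]c____   read c → write b, move ←, go to q3
q3 | b_[_]bc____   read _ → write b, move ←, go to q1
q1 | b[_]bbc____   read _ → write b, move →, go to q3
q3 | bb[b]bc____   read b → write _, move →, go to q1
q1 | bb_[b]c____   read b → write _, move →, go to q0
q0 | bb__[c]____   read c → write b, move ←, go to q3
q3 | bb_[_]b____   read _ → write b, move ←, go to q1
q1 | bb[_]bb____   read _ → write b, move →, go to q3
q3 | bbb[b]b____   read b → write _, move →, go to q1
q1 | bbb_[b]____   read b → write _, move →, go to q0
q0 | bbb__[_]___   read _ → write c, move →, go to q3
q3 | bbb__c[_]__   read _ → write b, move ←, go to q1
q1 | bbb__[c]b__   read c → write c, move →, go to q2
q2 | bbb__c[b]__   read b → write c, move →, go to q1
q1 | bbb__cc[_]_   read _ → write b, move →, go to q3
q3 | bbb__ccb[_]   read _ → write b, move ←, go to q1
q1 | bbb__cc[b]b   read b → write _, move →, go to q0
q0 | bbb__cc_[b]   read b → write a, move ←, go to q1
q1 | bbb__cc[_]a   read _ → write b, move →, go to q3
q3 | bbb__ccb[a]   read a → write a, move ←, go to q3
q3 | bbb__cc[b]a   read b → write _, move →, go to q1
q1 | bbb__cc_[a]
Cell 6 holds a when M halts.

a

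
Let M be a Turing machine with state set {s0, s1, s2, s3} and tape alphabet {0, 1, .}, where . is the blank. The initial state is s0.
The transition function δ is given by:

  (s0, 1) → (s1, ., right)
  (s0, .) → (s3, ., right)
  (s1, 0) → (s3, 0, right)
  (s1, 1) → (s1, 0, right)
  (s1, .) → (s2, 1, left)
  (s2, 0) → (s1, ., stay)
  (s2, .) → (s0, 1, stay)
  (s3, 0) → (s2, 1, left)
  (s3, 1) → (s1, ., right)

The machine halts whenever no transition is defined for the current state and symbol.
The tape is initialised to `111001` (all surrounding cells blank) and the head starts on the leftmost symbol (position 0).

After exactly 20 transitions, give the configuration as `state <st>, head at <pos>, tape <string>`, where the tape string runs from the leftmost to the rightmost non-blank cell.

state s1, head at 5, tape 0000.1

state=s0 head=0 tape=[1]11001.   (s0,1)→(s1,.,right)
state=s1 head=1 tape=.[1]1001.   (s1,1)→(s1,0,right)
state=s1 head=2 tape=.0[1]001.   (s1,1)→(s1,0,right)
state=s1 head=3 tape=.00[0]01.   (s1,0)→(s3,0,right)
state=s3 head=4 tape=.000[0]1.   (s3,0)→(s2,1,left)
state=s2 head=3 tape=.00[0]11.   (s2,0)→(s1,.,stay)
state=s1 head=3 tape=.00[.]11.   (s1,.)→(s2,1,left)
state=s2 head=2 tape=.0[0]111.   (s2,0)→(s1,.,stay)
state=s1 head=2 tape=.0[.]111.   (s1,.)→(s2,1,left)
state=s2 head=1 tape=.[0]1111.   (s2,0)→(s1,.,stay)
state=s1 head=1 tape=.[.]1111.   (s1,.)→(s2,1,left)
state=s2 head=0 tape=[.]11111.   (s2,.)→(s0,1,stay)
state=s0 head=0 tape=[1]11111.   (s0,1)→(s1,.,right)
state=s1 head=1 tape=.[1]1111.   (s1,1)→(s1,0,right)
state=s1 head=2 tape=.0[1]111.   (s1,1)→(s1,0,right)
state=s1 head=3 tape=.00[1]11.   (s1,1)→(s1,0,right)
state=s1 head=4 tape=.000[1]1.   (s1,1)→(s1,0,right)
state=s1 head=5 tape=.0000[1].   (s1,1)→(s1,0,right)
state=s1 head=6 tape=.00000[.]   (s1,.)→(s2,1,left)
state=s2 head=5 tape=.0000[0]1   (s2,0)→(s1,.,stay)
state=s1 head=5 tape=.0000[.]1
After 20 steps: state s1, head at 5, tape 0000.1.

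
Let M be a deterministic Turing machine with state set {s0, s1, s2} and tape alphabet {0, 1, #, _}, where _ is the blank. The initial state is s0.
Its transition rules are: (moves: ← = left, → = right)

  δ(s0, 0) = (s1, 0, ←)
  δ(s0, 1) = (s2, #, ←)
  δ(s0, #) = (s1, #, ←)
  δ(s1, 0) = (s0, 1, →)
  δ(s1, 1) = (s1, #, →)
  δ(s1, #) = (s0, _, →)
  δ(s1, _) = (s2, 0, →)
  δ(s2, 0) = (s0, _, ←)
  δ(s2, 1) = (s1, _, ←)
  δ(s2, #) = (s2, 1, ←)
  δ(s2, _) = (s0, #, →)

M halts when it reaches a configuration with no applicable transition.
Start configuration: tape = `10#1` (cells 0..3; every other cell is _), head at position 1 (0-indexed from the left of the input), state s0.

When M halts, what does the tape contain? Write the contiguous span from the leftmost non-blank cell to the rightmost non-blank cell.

state=s0 head=1 tape=_1[0]#1   (s0,0)→(s1,0,←)
state=s1 head=0 tape=_[1]0#1   (s1,1)→(s1,#,→)
state=s1 head=1 tape=_#[0]#1   (s1,0)→(s0,1,→)
state=s0 head=2 tape=_#1[#]1   (s0,#)→(s1,#,←)
state=s1 head=1 tape=_#[1]#1   (s1,1)→(s1,#,→)
state=s1 head=2 tape=_##[#]1   (s1,#)→(s0,_,→)
state=s0 head=3 tape=_##_[1]   (s0,1)→(s2,#,←)
state=s2 head=2 tape=_##[_]#   (s2,_)→(s0,#,→)
state=s0 head=3 tape=_###[#]   (s0,#)→(s1,#,←)
state=s1 head=2 tape=_##[#]#   (s1,#)→(s0,_,→)
state=s0 head=3 tape=_##_[#]   (s0,#)→(s1,#,←)
state=s1 head=2 tape=_##[_]#   (s1,_)→(s2,0,→)
state=s2 head=3 tape=_##0[#]   (s2,#)→(s2,1,←)
state=s2 head=2 tape=_##[0]1   (s2,0)→(s0,_,←)
state=s0 head=1 tape=_#[#]_1   (s0,#)→(s1,#,←)
state=s1 head=0 tape=_[#]#_1   (s1,#)→(s0,_,→)
state=s0 head=1 tape=__[#]_1   (s0,#)→(s1,#,←)
state=s1 head=0 tape=_[_]#_1   (s1,_)→(s2,0,→)
state=s2 head=1 tape=_0[#]_1   (s2,#)→(s2,1,←)
state=s2 head=0 tape=_[0]1_1   (s2,0)→(s0,_,←)
state=s0 head=-1 tape=[_]_1_1
The non-blank tape span at halt is 1_1.

1_1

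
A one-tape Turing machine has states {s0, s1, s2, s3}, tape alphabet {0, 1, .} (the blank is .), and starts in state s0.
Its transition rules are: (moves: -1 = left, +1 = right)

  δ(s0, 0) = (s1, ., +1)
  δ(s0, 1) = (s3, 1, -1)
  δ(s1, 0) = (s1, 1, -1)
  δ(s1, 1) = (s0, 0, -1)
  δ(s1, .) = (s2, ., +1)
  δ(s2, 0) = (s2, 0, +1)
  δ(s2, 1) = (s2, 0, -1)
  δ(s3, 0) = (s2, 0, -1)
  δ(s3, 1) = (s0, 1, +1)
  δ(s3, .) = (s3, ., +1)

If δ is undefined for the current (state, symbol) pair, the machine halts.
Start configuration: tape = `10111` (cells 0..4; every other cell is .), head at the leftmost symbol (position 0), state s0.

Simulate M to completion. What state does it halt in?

state=s0 head=0 tape=.[1]0111   (s0,1)→(s3,1,-1)
state=s3 head=-1 tape=[.]10111   (s3,.)→(s3,.,+1)
state=s3 head=0 tape=.[1]0111   (s3,1)→(s0,1,+1)
state=s0 head=1 tape=.1[0]111   (s0,0)→(s1,.,+1)
state=s1 head=2 tape=.1.[1]11   (s1,1)→(s0,0,-1)
state=s0 head=1 tape=.1[.]011
No transition is defined for (s0, .); M halts in state s0.

s0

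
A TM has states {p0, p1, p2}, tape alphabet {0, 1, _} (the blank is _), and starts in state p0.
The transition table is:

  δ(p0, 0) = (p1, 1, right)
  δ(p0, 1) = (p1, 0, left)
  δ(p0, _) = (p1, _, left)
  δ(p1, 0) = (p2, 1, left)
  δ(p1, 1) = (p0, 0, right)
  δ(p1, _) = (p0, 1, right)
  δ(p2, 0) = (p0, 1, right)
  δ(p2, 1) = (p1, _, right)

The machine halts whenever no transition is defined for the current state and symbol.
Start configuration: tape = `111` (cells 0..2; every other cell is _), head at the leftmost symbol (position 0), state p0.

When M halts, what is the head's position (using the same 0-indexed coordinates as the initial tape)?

2

p0 | _[1]11__   read 1 → write 0, move left, go to p1
p1 | [_]011__   read _ → write 1, move right, go to p0
p0 | 1[0]11__   read 0 → write 1, move right, go to p1
p1 | 11[1]1__   read 1 → write 0, move right, go to p0
p0 | 110[1]__   read 1 → write 0, move left, go to p1
p1 | 11[0]0__   read 0 → write 1, move left, go to p2
p2 | 1[1]10__   read 1 → write _, move right, go to p1
p1 | 1_[1]0__   read 1 → write 0, move right, go to p0
p0 | 1_0[0]__   read 0 → write 1, move right, go to p1
p1 | 1_01[_]_   read _ → write 1, move right, go to p0
p0 | 1_011[_]   read _ → write _, move left, go to p1
p1 | 1_01[1]_   read 1 → write 0, move right, go to p0
p0 | 1_010[_]   read _ → write _, move left, go to p1
p1 | 1_01[0]_   read 0 → write 1, move left, go to p2
p2 | 1_0[1]1_   read 1 → write _, move right, go to p1
p1 | 1_0_[1]_   read 1 → write 0, move right, go to p0
p0 | 1_0_0[_]   read _ → write _, move left, go to p1
p1 | 1_0_[0]_   read 0 → write 1, move left, go to p2
p2 | 1_0[_]1_
At halt the head is at cell 2.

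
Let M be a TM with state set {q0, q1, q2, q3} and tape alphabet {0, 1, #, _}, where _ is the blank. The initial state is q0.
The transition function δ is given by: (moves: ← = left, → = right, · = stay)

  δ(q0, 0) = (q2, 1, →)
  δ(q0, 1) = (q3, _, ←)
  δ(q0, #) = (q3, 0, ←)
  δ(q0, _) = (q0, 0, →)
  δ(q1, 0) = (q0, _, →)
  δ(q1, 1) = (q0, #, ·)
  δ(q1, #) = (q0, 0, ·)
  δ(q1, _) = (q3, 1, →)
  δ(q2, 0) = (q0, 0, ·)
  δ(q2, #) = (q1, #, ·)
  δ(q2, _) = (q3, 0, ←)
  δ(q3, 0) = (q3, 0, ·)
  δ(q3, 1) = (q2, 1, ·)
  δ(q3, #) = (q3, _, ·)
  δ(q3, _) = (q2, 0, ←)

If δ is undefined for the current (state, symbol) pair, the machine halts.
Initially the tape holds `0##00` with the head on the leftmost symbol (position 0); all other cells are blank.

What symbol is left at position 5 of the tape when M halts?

q0 | [0]##00_   read 0 → write 1, move →, go to q2
q2 | 1[#]#00_   read # → write #, move ·, go to q1
q1 | 1[#]#00_   read # → write 0, move ·, go to q0
q0 | 1[0]#00_   read 0 → write 1, move →, go to q2
q2 | 11[#]00_   read # → write #, move ·, go to q1
q1 | 11[#]00_   read # → write 0, move ·, go to q0
q0 | 11[0]00_   read 0 → write 1, move →, go to q2
q2 | 111[0]0_   read 0 → write 0, move ·, go to q0
q0 | 111[0]0_   read 0 → write 1, move →, go to q2
q2 | 1111[0]_   read 0 → write 0, move ·, go to q0
q0 | 1111[0]_   read 0 → write 1, move →, go to q2
q2 | 11111[_]   read _ → write 0, move ←, go to q3
q3 | 1111[1]0   read 1 → write 1, move ·, go to q2
q2 | 1111[1]0
Cell 5 holds 0 when M halts.

0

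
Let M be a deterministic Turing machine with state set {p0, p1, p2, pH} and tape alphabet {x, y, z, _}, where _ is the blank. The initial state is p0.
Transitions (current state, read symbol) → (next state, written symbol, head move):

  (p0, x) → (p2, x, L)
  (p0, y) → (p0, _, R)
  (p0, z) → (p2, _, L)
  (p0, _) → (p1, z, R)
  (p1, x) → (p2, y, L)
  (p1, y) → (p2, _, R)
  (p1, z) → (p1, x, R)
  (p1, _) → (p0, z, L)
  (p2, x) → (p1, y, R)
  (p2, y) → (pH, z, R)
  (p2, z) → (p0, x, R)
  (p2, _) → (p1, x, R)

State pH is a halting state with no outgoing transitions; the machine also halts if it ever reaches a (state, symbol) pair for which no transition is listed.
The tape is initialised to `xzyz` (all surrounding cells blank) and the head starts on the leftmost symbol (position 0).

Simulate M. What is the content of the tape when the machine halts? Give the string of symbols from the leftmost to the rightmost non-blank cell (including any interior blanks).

state=p0 head=0 tape=_[x]zyz   (p0,x)→(p2,x,L)
state=p2 head=-1 tape=[_]xzyz   (p2,_)→(p1,x,R)
state=p1 head=0 tape=x[x]zyz   (p1,x)→(p2,y,L)
state=p2 head=-1 tape=[x]yzyz   (p2,x)→(p1,y,R)
state=p1 head=0 tape=y[y]zyz   (p1,y)→(p2,_,R)
state=p2 head=1 tape=y_[z]yz   (p2,z)→(p0,x,R)
state=p0 head=2 tape=y_x[y]z   (p0,y)→(p0,_,R)
state=p0 head=3 tape=y_x_[z]   (p0,z)→(p2,_,L)
state=p2 head=2 tape=y_x[_]_   (p2,_)→(p1,x,R)
state=p1 head=3 tape=y_xx[_]   (p1,_)→(p0,z,L)
state=p0 head=2 tape=y_x[x]z   (p0,x)→(p2,x,L)
state=p2 head=1 tape=y_[x]xz   (p2,x)→(p1,y,R)
state=p1 head=2 tape=y_y[x]z   (p1,x)→(p2,y,L)
state=p2 head=1 tape=y_[y]yz   (p2,y)→(pH,z,R)
state=pH head=2 tape=y_z[y]z
The non-blank tape span at halt is y_zyz.

y_zyz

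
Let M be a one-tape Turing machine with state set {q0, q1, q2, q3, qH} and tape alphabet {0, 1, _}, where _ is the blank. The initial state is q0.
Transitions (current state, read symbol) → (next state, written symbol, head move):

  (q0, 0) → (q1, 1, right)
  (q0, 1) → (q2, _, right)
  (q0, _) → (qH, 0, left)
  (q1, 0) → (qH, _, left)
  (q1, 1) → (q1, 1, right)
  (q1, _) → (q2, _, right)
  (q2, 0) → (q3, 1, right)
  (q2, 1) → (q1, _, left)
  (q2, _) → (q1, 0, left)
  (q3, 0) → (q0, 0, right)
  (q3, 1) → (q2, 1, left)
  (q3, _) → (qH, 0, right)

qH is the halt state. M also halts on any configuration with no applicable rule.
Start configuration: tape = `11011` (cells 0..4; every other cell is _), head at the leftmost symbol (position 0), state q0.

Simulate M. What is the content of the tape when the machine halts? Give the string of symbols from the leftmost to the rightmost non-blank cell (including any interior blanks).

10_10

q0 | [1]1011__   read 1 → write _, move right, go to q2
q2 | _[1]011__   read 1 → write _, move left, go to q1
q1 | [_]_011__   read _ → write _, move right, go to q2
q2 | _[_]011__   read _ → write 0, move left, go to q1
q1 | [_]0011__   read _ → write _, move right, go to q2
q2 | _[0]011__   read 0 → write 1, move right, go to q3
q3 | _1[0]11__   read 0 → write 0, move right, go to q0
q0 | _10[1]1__   read 1 → write _, move right, go to q2
q2 | _10_[1]__   read 1 → write _, move left, go to q1
q1 | _10[_]___   read _ → write _, move right, go to q2
q2 | _10_[_]__   read _ → write 0, move left, go to q1
q1 | _10[_]0__   read _ → write _, move right, go to q2
q2 | _10_[0]__   read 0 → write 1, move right, go to q3
q3 | _10_1[_]_   read _ → write 0, move right, go to qH
qH | _10_10[_]
The non-blank tape span at halt is 10_10.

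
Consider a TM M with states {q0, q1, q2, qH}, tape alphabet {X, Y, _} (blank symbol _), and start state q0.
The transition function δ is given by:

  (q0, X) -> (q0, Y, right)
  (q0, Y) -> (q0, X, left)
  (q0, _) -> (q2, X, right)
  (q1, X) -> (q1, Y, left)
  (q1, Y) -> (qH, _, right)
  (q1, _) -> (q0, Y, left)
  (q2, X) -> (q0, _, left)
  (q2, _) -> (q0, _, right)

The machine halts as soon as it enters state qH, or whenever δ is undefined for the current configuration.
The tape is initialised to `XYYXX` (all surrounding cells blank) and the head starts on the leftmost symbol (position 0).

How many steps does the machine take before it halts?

10

state=q0 head=0 tape=_[X]YYXX   (q0,X)→(q0,Y,right)
state=q0 head=1 tape=_Y[Y]YXX   (q0,Y)→(q0,X,left)
state=q0 head=0 tape=_[Y]XYXX   (q0,Y)→(q0,X,left)
state=q0 head=-1 tape=[_]XXYXX   (q0,_)→(q2,X,right)
state=q2 head=0 tape=X[X]XYXX   (q2,X)→(q0,_,left)
state=q0 head=-1 tape=[X]_XYXX   (q0,X)→(q0,Y,right)
state=q0 head=0 tape=Y[_]XYXX   (q0,_)→(q2,X,right)
state=q2 head=1 tape=YX[X]YXX   (q2,X)→(q0,_,left)
state=q0 head=0 tape=Y[X]_YXX   (q0,X)→(q0,Y,right)
state=q0 head=1 tape=YY[_]YXX   (q0,_)→(q2,X,right)
state=q2 head=2 tape=YYX[Y]XX
M halts after 10 transitions.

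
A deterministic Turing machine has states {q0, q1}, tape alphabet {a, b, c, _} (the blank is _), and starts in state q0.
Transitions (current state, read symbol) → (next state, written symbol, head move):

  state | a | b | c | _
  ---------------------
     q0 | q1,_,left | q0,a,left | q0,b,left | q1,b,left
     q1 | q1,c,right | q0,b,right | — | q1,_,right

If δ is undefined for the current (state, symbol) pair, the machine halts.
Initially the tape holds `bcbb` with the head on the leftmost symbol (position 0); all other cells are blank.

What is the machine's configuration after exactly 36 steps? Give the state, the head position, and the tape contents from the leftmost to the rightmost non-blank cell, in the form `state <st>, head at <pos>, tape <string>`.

state q0, head at -4, tape baaaacbb

q0 | _____[b]cbb   read b → write a, move left, go to q0
q0 | ____[_]acbb   read _ → write b, move left, go to q1
q1 | ___[_]bacbb   read _ → write _, move right, go to q1
q1 | ____[b]acbb   read b → write b, move right, go to q0
q0 | ____b[a]cbb   read a → write _, move left, go to q1
q1 | ____[b]_cbb   read b → write b, move right, go to q0
q0 | ____b[_]cbb   read _ → write b, move left, go to q1
q1 | ____[b]bcbb   read b → write b, move right, go to q0
q0 | ____b[b]cbb   read b → write a, move left, go to q0
q0 | ____[b]acbb   read b → write a, move left, go to q0
q0 | ___[_]aacbb   read _ → write b, move left, go to q1
q1 | __[_]baacbb   read _ → write _, move right, go to q1
q1 | ___[b]aacbb   read b → write b, move right, go to q0
q0 | ___b[a]acbb   read a → write _, move left, go to q1
q1 | ___[b]_acbb   read b → write b, move right, go to q0
q0 | ___b[_]acbb   read _ → write b, move left, go to q1
q1 | ___[b]bacbb   read b → write b, move right, go to q0
q0 | ___b[b]acbb   read b → write a, move left, go to q0
q0 | ___[b]aacbb   read b → write a, move left, go to q0
q0 | __[_]aaacbb   read _ → write b, move left, go to q1
q1 | _[_]baaacbb   read _ → write _, move right, go to q1
q1 | __[b]aaacbb   read b → write b, move right, go to q0
q0 | __b[a]aacbb   read a → write _, move left, go to q1
q1 | __[b]_aacbb   read b → write b, move right, go to q0
q0 | __b[_]aacbb   read _ → write b, move left, go to q1
q1 | __[b]baacbb   read b → write b, move right, go to q0
q0 | __b[b]aacbb   read b → write a, move left, go to q0
q0 | __[b]aaacbb   read b → write a, move left, go to q0
q0 | _[_]aaaacbb   read _ → write b, move left, go to q1
q1 | [_]baaaacbb   read _ → write _, move right, go to q1
q1 | _[b]aaaacbb   read b → write b, move right, go to q0
q0 | _b[a]aaacbb   read a → write _, move left, go to q1
q1 | _[b]_aaacbb   read b → write b, move right, go to q0
q0 | _b[_]aaacbb   read _ → write b, move left, go to q1
q1 | _[b]baaacbb   read b → write b, move right, go to q0
q0 | _b[b]aaacbb   read b → write a, move left, go to q0
q0 | _[b]aaaacbb
After 36 steps: state q0, head at -4, tape baaaacbb.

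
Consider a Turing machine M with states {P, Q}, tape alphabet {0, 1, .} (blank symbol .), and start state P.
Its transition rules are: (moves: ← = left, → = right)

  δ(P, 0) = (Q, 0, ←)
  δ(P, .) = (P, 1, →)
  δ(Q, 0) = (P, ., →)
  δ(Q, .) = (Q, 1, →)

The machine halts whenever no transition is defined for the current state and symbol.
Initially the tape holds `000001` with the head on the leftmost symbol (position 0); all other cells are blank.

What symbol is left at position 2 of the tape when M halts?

1

P | .[0]00001   read 0 → write 0, move ←, go to Q
Q | [.]000001   read . → write 1, move →, go to Q
Q | 1[0]00001   read 0 → write ., move →, go to P
P | 1.[0]0001   read 0 → write 0, move ←, go to Q
Q | 1[.]00001   read . → write 1, move →, go to Q
Q | 11[0]0001   read 0 → write ., move →, go to P
P | 11.[0]001   read 0 → write 0, move ←, go to Q
Q | 11[.]0001   read . → write 1, move →, go to Q
Q | 111[0]001   read 0 → write ., move →, go to P
P | 111.[0]01   read 0 → write 0, move ←, go to Q
Q | 111[.]001   read . → write 1, move →, go to Q
Q | 1111[0]01   read 0 → write ., move →, go to P
P | 1111.[0]1   read 0 → write 0, move ←, go to Q
Q | 1111[.]01   read . → write 1, move →, go to Q
Q | 11111[0]1   read 0 → write ., move →, go to P
P | 11111.[1]
Cell 2 holds 1 when M halts.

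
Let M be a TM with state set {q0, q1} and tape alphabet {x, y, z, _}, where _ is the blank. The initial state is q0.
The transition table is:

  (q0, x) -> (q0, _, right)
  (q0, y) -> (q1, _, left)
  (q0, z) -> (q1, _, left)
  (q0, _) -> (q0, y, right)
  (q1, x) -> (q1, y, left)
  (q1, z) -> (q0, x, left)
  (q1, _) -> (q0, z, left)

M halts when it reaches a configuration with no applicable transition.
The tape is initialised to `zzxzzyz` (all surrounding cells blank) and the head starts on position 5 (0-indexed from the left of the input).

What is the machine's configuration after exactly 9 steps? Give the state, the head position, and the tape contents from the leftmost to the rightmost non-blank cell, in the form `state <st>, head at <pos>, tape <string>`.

state q1, head at -2, tape y__xy_x_z

state=q0 head=5 tape=__zzxzz[y]z   (q0,y)→(q1,_,left)
state=q1 head=4 tape=__zzxz[z]_z   (q1,z)→(q0,x,left)
state=q0 head=3 tape=__zzx[z]x_z   (q0,z)→(q1,_,left)
state=q1 head=2 tape=__zz[x]_x_z   (q1,x)→(q1,y,left)
state=q1 head=1 tape=__z[z]y_x_z   (q1,z)→(q0,x,left)
state=q0 head=0 tape=__[z]xy_x_z   (q0,z)→(q1,_,left)
state=q1 head=-1 tape=_[_]_xy_x_z   (q1,_)→(q0,z,left)
state=q0 head=-2 tape=[_]z_xy_x_z   (q0,_)→(q0,y,right)
state=q0 head=-1 tape=y[z]_xy_x_z   (q0,z)→(q1,_,left)
state=q1 head=-2 tape=[y]__xy_x_z
After 9 steps: state q1, head at -2, tape y__xy_x_z.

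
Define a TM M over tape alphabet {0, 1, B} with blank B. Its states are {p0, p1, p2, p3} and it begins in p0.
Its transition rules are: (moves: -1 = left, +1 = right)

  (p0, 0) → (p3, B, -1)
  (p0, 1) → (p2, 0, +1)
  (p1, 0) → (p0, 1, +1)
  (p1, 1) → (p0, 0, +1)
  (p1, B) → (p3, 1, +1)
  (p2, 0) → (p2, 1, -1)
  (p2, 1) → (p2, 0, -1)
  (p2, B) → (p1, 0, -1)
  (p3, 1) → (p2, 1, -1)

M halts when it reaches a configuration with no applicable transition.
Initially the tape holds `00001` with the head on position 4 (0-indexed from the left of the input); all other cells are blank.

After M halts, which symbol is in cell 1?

1

p0 | BB0000[1]B   read 1 → write 0, move +1, go to p2
p2 | BB00000[B]   read B → write 0, move -1, go to p1
p1 | BB0000[0]0   read 0 → write 1, move +1, go to p0
p0 | BB00001[0]   read 0 → write B, move -1, go to p3
p3 | BB0000[1]B   read 1 → write 1, move -1, go to p2
p2 | BB000[0]1B   read 0 → write 1, move -1, go to p2
p2 | BB00[0]11B   read 0 → write 1, move -1, go to p2
p2 | BB0[0]111B   read 0 → write 1, move -1, go to p2
p2 | BB[0]1111B   read 0 → write 1, move -1, go to p2
p2 | B[B]11111B   read B → write 0, move -1, go to p1
p1 | [B]011111B   read B → write 1, move +1, go to p3
p3 | 1[0]11111B
Cell 1 holds 1 when M halts.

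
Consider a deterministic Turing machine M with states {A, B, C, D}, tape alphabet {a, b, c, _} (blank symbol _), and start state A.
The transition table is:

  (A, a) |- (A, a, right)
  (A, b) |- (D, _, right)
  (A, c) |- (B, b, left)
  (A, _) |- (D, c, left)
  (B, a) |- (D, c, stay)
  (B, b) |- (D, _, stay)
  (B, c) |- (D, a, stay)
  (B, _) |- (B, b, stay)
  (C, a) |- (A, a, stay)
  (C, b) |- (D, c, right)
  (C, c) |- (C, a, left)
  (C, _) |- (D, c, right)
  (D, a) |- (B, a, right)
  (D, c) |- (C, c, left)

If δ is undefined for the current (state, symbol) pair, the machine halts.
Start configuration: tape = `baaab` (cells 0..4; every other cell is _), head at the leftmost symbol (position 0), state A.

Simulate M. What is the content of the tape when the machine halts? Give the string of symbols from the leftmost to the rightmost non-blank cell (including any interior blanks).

caa_ab

A | _[b]aaab   read b → write _, move right, go to D
D | __[a]aab   read a → write a, move right, go to B
B | __a[a]ab   read a → write c, move stay, go to D
D | __a[c]ab   read c → write c, move left, go to C
C | __[a]cab   read a → write a, move stay, go to A
A | __[a]cab   read a → write a, move right, go to A
A | __a[c]ab   read c → write b, move left, go to B
B | __[a]bab   read a → write c, move stay, go to D
D | __[c]bab   read c → write c, move left, go to C
C | _[_]cbab   read _ → write c, move right, go to D
D | _c[c]bab   read c → write c, move left, go to C
C | _[c]cbab   read c → write a, move left, go to C
C | [_]acbab   read _ → write c, move right, go to D
D | c[a]cbab   read a → write a, move right, go to B
B | ca[c]bab   read c → write a, move stay, go to D
D | ca[a]bab   read a → write a, move right, go to B
B | caa[b]ab   read b → write _, move stay, go to D
D | caa[_]ab
The non-blank tape span at halt is caa_ab.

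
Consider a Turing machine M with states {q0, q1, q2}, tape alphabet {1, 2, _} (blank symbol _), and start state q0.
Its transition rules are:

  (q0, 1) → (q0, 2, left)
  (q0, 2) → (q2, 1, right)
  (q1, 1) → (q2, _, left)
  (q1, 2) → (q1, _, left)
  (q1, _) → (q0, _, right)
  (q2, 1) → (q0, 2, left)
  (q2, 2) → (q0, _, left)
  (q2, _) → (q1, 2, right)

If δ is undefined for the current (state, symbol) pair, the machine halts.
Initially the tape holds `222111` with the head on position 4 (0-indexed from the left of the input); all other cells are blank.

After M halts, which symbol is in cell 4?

2

q0 | _2221[1]1   read 1 → write 2, move left, go to q0
q0 | _222[1]21   read 1 → write 2, move left, go to q0
q0 | _22[2]221   read 2 → write 1, move right, go to q2
q2 | _221[2]21   read 2 → write _, move left, go to q0
q0 | _22[1]_21   read 1 → write 2, move left, go to q0
q0 | _2[2]2_21   read 2 → write 1, move right, go to q2
q2 | _21[2]_21   read 2 → write _, move left, go to q0
q0 | _2[1]__21   read 1 → write 2, move left, go to q0
q0 | _[2]2__21   read 2 → write 1, move right, go to q2
q2 | _1[2]__21   read 2 → write _, move left, go to q0
q0 | _[1]___21   read 1 → write 2, move left, go to q0
q0 | [_]2___21
Cell 4 holds 2 when M halts.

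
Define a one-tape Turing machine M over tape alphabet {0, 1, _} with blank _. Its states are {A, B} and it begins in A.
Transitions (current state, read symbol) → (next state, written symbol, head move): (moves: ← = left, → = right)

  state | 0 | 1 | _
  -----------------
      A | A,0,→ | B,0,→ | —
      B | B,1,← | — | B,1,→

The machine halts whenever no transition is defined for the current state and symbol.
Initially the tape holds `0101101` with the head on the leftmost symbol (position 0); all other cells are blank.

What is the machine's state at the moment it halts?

B

A | _[0]101101   read 0 → write 0, move →, go to A
A | _0[1]01101   read 1 → write 0, move →, go to B
B | _00[0]1101   read 0 → write 1, move ←, go to B
B | _0[0]11101   read 0 → write 1, move ←, go to B
B | _[0]111101   read 0 → write 1, move ←, go to B
B | [_]1111101   read _ → write 1, move →, go to B
B | 1[1]111101
No transition is defined for (B, 1); M halts in state B.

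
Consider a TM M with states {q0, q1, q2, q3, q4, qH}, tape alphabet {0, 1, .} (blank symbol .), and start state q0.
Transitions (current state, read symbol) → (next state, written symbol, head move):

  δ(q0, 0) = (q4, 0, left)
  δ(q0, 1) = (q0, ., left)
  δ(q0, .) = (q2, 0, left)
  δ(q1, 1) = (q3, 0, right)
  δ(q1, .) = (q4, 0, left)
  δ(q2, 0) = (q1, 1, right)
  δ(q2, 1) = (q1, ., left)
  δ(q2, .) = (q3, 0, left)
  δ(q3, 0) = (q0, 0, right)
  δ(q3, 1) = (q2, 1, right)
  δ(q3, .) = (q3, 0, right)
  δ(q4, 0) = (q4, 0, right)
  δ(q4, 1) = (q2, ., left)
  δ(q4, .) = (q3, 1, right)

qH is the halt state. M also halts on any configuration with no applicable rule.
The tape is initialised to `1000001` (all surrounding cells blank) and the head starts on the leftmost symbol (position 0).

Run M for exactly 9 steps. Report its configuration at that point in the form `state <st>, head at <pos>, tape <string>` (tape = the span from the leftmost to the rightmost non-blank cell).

state=q0 head=0 tape=...[1]000001   (q0,1)→(q0,.,left)
state=q0 head=-1 tape=..[.].000001   (q0,.)→(q2,0,left)
state=q2 head=-2 tape=.[.]0.000001   (q2,.)→(q3,0,left)
state=q3 head=-3 tape=[.]00.000001   (q3,.)→(q3,0,right)
state=q3 head=-2 tape=0[0]0.000001   (q3,0)→(q0,0,right)
state=q0 head=-1 tape=00[0].000001   (q0,0)→(q4,0,left)
state=q4 head=-2 tape=0[0]0.000001   (q4,0)→(q4,0,right)
state=q4 head=-1 tape=00[0].000001   (q4,0)→(q4,0,right)
state=q4 head=0 tape=000[.]000001   (q4,.)→(q3,1,right)
state=q3 head=1 tape=0001[0]00001
After 9 steps: state q3, head at 1, tape 0001000001.

state q3, head at 1, tape 0001000001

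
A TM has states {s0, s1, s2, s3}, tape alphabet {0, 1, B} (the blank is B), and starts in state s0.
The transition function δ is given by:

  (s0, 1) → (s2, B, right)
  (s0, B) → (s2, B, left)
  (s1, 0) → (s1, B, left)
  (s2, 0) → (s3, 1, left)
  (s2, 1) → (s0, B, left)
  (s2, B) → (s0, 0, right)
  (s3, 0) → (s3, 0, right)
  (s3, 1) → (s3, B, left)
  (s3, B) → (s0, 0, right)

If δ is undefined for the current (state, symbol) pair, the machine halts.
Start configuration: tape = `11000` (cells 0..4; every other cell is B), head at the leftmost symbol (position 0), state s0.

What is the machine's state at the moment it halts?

s0 | BB[1]1000   read 1 → write B, move right, go to s2
s2 | BBB[1]000   read 1 → write B, move left, go to s0
s0 | BB[B]B000   read B → write B, move left, go to s2
s2 | B[B]BB000   read B → write 0, move right, go to s0
s0 | B0[B]B000   read B → write B, move left, go to s2
s2 | B[0]BB000   read 0 → write 1, move left, go to s3
s3 | [B]1BB000   read B → write 0, move right, go to s0
s0 | 0[1]BB000   read 1 → write B, move right, go to s2
s2 | 0B[B]B000   read B → write 0, move right, go to s0
s0 | 0B0[B]000   read B → write B, move left, go to s2
s2 | 0B[0]B000   read 0 → write 1, move left, go to s3
s3 | 0[B]1B000   read B → write 0, move right, go to s0
s0 | 00[1]B000   read 1 → write B, move right, go to s2
s2 | 00B[B]000   read B → write 0, move right, go to s0
s0 | 00B0[0]00
No transition is defined for (s0, 0); M halts in state s0.

s0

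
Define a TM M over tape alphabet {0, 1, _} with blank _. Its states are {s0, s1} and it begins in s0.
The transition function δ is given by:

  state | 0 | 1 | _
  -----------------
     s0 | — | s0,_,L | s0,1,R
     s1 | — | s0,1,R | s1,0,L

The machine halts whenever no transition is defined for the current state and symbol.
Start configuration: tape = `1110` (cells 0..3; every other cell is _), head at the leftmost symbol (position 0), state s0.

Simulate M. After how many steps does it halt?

21

s0 | ___[1]110   read 1 → write _, move L, go to s0
s0 | __[_]_110   read _ → write 1, move R, go to s0
s0 | __1[_]110   read _ → write 1, move R, go to s0
s0 | __11[1]10   read 1 → write _, move L, go to s0
s0 | __1[1]_10   read 1 → write _, move L, go to s0
s0 | __[1]__10   read 1 → write _, move L, go to s0
s0 | _[_]___10   read _ → write 1, move R, go to s0
s0 | _1[_]__10   read _ → write 1, move R, go to s0
s0 | _11[_]_10   read _ → write 1, move R, go to s0
s0 | _111[_]10   read _ → write 1, move R, go to s0
s0 | _1111[1]0   read 1 → write _, move L, go to s0
s0 | _111[1]_0   read 1 → write _, move L, go to s0
s0 | _11[1]__0   read 1 → write _, move L, go to s0
s0 | _1[1]___0   read 1 → write _, move L, go to s0
s0 | _[1]____0   read 1 → write _, move L, go to s0
s0 | [_]_____0   read _ → write 1, move R, go to s0
s0 | 1[_]____0   read _ → write 1, move R, go to s0
s0 | 11[_]___0   read _ → write 1, move R, go to s0
s0 | 111[_]__0   read _ → write 1, move R, go to s0
s0 | 1111[_]_0   read _ → write 1, move R, go to s0
s0 | 11111[_]0   read _ → write 1, move R, go to s0
s0 | 111111[0]
M halts after 21 transitions.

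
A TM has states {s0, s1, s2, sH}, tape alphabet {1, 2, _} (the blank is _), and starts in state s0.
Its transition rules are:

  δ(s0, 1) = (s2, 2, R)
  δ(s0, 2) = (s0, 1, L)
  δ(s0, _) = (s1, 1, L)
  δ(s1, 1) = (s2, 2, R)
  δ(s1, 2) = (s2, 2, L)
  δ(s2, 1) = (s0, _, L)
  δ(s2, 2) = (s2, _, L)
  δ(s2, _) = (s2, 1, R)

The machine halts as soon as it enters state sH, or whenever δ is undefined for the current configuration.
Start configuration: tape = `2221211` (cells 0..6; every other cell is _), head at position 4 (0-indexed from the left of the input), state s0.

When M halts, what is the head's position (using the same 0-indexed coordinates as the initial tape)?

-2

state=s0 head=4 tape=__2221[2]11   (s0,2)→(s0,1,L)
state=s0 head=3 tape=__222[1]111   (s0,1)→(s2,2,R)
state=s2 head=4 tape=__2222[1]11   (s2,1)→(s0,_,L)
state=s0 head=3 tape=__222[2]_11   (s0,2)→(s0,1,L)
state=s0 head=2 tape=__22[2]1_11   (s0,2)→(s0,1,L)
state=s0 head=1 tape=__2[2]11_11   (s0,2)→(s0,1,L)
state=s0 head=0 tape=__[2]111_11   (s0,2)→(s0,1,L)
state=s0 head=-1 tape=_[_]1111_11   (s0,_)→(s1,1,L)
state=s1 head=-2 tape=[_]11111_11
At halt the head is at cell -2.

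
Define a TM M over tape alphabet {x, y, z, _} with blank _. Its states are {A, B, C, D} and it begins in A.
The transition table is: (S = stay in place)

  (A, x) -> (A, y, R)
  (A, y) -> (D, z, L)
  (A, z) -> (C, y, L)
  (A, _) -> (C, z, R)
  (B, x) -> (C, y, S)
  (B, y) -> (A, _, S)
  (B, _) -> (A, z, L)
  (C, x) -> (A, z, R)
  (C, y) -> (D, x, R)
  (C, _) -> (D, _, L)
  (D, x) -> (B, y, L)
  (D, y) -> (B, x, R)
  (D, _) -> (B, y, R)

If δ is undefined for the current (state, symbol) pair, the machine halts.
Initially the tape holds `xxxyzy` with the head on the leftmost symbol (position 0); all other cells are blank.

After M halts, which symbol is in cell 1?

A | [x]xxyzy   read x → write y, move R, go to A
A | y[x]xyzy   read x → write y, move R, go to A
A | yy[x]yzy   read x → write y, move R, go to A
A | yyy[y]zy   read y → write z, move L, go to D
D | yy[y]zzy   read y → write x, move R, go to B
B | yyx[z]zy
Cell 1 holds y when M halts.

y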